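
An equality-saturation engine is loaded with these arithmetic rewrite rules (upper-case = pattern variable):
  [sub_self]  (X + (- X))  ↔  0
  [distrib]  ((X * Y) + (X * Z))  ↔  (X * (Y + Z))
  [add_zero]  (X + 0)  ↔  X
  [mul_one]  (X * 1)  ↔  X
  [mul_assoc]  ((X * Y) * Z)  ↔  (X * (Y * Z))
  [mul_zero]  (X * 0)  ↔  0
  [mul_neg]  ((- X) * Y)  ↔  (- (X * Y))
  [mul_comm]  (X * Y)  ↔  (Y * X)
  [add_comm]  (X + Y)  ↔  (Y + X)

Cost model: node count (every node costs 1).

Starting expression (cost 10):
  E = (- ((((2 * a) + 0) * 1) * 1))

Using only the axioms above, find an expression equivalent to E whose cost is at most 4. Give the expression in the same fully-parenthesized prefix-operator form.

1. [mul_one →] ((((2 * a) + 0) * 1) * 1)  →  (((2 * a) + 0) * 1);  E = (- (((2 * a) + 0) * 1))
2. [add_zero →] ((2 * a) + 0)  →  (2 * a);  E = (- ((2 * a) * 1))
3. [mul_one →] ((2 * a) * 1)  →  (2 * a);  cost 4 ≤ 4, done

(- (2 * a))   [cost 4]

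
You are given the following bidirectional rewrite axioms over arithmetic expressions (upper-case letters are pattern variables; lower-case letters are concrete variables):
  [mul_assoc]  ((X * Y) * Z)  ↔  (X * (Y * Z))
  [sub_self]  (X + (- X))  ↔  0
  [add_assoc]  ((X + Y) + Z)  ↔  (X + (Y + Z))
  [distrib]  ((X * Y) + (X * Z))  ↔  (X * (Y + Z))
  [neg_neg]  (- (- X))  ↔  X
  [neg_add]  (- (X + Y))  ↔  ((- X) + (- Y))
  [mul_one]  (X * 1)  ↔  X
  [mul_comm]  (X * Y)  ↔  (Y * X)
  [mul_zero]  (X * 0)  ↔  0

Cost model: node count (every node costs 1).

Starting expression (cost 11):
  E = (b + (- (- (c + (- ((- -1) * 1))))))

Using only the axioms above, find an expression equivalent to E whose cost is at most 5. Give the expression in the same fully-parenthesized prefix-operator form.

(1) ((- -1) * 1)  =[mul_one →]=  (- -1)    ⊢ (b + (- (- (c + (- (- -1))))))
(2) (- (- -1))  =[neg_neg →]=  -1    ⊢ (b + (- (- (c + -1))))
(3) (- (- (c + -1)))  =[neg_neg →]=  (c + -1)    ⊢ cost 5, within 5

(b + (c + -1))   [cost 5]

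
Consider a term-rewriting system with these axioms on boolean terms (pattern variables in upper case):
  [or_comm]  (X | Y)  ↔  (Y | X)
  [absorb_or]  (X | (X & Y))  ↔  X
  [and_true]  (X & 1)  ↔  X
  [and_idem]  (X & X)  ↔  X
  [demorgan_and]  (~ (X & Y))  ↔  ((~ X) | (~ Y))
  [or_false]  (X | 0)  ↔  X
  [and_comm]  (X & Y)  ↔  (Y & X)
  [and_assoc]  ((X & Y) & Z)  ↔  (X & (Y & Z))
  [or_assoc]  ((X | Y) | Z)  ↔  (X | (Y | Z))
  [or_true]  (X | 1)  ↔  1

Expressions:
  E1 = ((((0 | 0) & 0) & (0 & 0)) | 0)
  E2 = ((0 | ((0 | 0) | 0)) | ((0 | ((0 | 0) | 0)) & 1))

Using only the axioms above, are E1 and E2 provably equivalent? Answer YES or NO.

YES

(1) (0 | 0)  =[or_false →]=  0    ⊢ (((0 & 0) & (0 & 0)) | 0)
(2) ((0 & 0) & (0 & 0))  =[and_idem →]=  (0 & 0)    ⊢ ((0 & 0) | 0)
(3) (0 & 0)  =[and_idem →]=  0    ⊢ (0 | 0)
(4) 0  =[or_false ←]=  (0 | 0)    ⊢ (0 | (0 | 0))
(5) 0  =[or_false ←]=  (0 | 0)    ⊢ (0 | ((0 | 0) | 0))
(6) (0 | ((0 | 0) | 0))  =[absorb_or ←]=  ((0 | ((0 | 0) | 0)) | ((0 | ((0 | 0) | 0)) & 1))    ⊢ E2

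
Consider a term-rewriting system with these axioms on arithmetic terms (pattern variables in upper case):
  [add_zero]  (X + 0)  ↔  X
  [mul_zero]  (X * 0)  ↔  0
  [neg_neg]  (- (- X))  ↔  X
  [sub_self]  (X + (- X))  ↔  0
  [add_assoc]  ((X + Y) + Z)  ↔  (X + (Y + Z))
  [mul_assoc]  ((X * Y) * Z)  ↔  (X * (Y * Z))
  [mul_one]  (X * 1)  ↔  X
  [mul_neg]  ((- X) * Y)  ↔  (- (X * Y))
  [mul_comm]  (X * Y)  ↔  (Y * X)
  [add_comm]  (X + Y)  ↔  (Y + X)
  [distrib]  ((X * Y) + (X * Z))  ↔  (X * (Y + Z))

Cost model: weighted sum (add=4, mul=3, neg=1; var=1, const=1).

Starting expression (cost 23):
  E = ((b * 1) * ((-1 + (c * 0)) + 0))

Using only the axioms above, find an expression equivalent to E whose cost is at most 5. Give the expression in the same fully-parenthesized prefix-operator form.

step 1: mul_zero (→) rewrites (c * 0) into 0, now ((b * 1) * ((-1 + 0) + 0))
step 2: add_zero (→) rewrites (-1 + 0) into -1, now ((b * 1) * (-1 + 0))
step 3: add_zero (→) rewrites (-1 + 0) into -1, now ((b * 1) * -1)
step 4: mul_one (→) rewrites (b * 1) into b, reaching cost 5 (bound 5)

(b * -1)   [cost 5]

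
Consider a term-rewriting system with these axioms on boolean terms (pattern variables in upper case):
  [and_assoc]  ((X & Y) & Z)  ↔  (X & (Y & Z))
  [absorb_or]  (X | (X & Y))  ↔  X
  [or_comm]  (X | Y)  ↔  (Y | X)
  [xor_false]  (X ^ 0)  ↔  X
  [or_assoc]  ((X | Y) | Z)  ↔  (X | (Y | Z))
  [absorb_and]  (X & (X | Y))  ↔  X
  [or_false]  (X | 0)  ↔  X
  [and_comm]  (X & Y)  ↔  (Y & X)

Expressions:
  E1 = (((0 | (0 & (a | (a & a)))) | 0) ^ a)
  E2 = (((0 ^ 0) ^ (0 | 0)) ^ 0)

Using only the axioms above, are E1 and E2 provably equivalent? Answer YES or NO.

Every axiom is a valid identity, so a rewrite proof would force E1 and E2 to agree under every assignment.
At a=1: E1 = 1 but E2 = 0; they differ, so no derivation exists.

NO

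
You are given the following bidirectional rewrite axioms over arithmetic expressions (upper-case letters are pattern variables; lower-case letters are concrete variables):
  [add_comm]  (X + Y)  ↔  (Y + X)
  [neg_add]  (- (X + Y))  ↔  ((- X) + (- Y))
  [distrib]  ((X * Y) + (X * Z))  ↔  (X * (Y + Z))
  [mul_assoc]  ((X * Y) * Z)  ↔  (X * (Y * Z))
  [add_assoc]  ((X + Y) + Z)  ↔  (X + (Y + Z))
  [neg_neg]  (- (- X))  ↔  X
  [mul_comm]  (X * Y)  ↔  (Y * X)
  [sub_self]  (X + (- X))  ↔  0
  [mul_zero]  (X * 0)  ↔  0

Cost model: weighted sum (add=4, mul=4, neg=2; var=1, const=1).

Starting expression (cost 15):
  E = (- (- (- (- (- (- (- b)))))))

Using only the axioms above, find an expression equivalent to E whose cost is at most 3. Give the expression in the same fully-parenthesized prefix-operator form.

(- b)   [cost 3]

(1) (- (- (- (- (- (- b))))))  =[neg_neg →]=  (- (- (- (- b))))    ⊢ (- (- (- (- (- b)))))
(2) (- (- b))  =[neg_neg →]=  b    ⊢ (- (- (- b)))
(3) (- (- (- b)))  =[neg_neg →]=  (- b)    ⊢ cost 3, within 3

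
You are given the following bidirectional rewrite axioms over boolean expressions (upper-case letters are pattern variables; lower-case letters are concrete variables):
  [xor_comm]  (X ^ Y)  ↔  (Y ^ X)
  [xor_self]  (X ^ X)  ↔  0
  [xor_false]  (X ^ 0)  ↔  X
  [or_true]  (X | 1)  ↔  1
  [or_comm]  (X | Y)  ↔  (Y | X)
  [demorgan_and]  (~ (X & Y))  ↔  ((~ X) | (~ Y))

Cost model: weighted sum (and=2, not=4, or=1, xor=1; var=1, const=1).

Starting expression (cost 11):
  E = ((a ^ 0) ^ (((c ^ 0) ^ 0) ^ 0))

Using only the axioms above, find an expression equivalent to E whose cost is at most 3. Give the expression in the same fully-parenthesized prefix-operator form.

(a ^ c)   [cost 3]

1. [xor_false →] (((c ^ 0) ^ 0) ^ 0)  →  ((c ^ 0) ^ 0);  E = ((a ^ 0) ^ ((c ^ 0) ^ 0))
2. [xor_false →] (a ^ 0)  →  a;  E = (a ^ ((c ^ 0) ^ 0))
3. [xor_false →] (c ^ 0)  →  c;  E = (a ^ (c ^ 0))
4. [xor_false →] (c ^ 0)  →  c;  cost 3 ≤ 3, done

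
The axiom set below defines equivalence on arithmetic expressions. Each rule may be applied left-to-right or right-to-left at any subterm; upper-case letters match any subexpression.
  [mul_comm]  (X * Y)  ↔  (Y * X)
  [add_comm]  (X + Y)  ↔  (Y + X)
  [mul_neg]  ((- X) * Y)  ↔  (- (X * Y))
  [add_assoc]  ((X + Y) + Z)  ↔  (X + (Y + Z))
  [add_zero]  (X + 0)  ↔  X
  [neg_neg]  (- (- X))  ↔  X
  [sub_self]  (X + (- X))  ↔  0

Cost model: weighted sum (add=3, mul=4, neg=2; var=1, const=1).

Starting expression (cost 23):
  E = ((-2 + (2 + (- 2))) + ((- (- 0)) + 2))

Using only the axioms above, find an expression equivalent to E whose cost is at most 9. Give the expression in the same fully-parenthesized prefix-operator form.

(-2 + (0 + 2))   [cost 9]

step 1: sub_self (→) rewrites (2 + (- 2)) into 0, now ((-2 + 0) + ((- (- 0)) + 2))
step 2: add_zero (→) rewrites (-2 + 0) into -2, now (-2 + ((- (- 0)) + 2))
step 3: neg_neg (→) rewrites (- (- 0)) into 0, reaching cost 9 (bound 9)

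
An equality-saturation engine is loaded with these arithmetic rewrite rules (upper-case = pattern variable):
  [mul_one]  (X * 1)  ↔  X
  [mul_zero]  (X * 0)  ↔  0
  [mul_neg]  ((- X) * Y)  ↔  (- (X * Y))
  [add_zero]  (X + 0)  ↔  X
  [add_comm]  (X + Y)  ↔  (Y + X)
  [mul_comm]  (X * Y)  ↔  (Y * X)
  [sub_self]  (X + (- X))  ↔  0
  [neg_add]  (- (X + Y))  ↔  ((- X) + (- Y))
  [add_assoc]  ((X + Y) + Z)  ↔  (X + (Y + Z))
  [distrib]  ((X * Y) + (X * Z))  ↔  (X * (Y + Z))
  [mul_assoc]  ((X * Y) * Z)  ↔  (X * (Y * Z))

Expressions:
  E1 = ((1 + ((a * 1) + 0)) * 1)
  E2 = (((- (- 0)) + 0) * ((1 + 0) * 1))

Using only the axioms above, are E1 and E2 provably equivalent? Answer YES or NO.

All listed rules preserve value, hence provable equivalence implies equal values everywhere; look for a separating assignment.
a=0 gives E1 ↦ 1, E2 ↦ 0; values differ ⇒ not provably equivalent.

NO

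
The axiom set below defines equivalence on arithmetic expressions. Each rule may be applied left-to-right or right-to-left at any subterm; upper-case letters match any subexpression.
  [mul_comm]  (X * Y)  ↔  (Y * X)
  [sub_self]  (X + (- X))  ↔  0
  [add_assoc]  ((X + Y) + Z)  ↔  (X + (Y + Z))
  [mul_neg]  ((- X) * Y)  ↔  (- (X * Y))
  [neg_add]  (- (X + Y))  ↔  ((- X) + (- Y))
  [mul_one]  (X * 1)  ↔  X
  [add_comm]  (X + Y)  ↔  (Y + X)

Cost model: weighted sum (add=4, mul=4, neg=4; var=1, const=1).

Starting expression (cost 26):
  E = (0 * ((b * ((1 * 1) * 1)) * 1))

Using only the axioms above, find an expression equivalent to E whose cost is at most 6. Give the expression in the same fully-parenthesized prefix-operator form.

(0 * b)   [cost 6]

(1) (1 * 1)  =[mul_one →]=  1    ⊢ (0 * ((b * (1 * 1)) * 1))
(2) (1 * 1)  =[mul_one →]=  1    ⊢ (0 * ((b * 1) * 1))
(3) (b * 1)  =[mul_one →]=  b    ⊢ (0 * (b * 1))
(4) (b * 1)  =[mul_one →]=  b    ⊢ cost 6, within 6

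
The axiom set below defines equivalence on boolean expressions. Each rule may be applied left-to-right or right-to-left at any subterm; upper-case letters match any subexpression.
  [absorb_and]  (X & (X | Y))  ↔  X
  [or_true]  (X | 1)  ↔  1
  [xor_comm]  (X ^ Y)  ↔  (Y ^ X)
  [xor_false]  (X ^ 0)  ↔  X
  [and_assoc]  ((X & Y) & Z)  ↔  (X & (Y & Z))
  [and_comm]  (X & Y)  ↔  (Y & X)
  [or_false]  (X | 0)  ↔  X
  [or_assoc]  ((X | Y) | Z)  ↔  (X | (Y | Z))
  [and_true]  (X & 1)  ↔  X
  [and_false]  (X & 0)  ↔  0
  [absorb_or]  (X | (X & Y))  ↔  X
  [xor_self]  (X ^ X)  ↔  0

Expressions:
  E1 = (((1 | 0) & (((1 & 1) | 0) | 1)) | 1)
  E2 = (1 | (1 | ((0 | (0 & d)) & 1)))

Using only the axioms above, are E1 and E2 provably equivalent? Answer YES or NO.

YES

step 1: and_true (→) rewrites (1 & 1) into 1, now (((1 | 0) & ((1 | 0) | 1)) | 1)
step 2: absorb_and (→) rewrites ((1 | 0) & ((1 | 0) | 1)) into (1 | 0), now ((1 | 0) | 1)
step 3: or_false (→) rewrites (1 | 0) into 1, now (1 | 1)
step 4: or_false (←) rewrites 1 into (1 | 0), now (1 | (1 | 0))
step 5: and_true (←) rewrites 0 into (0 & 1), now (1 | (1 | (0 & 1)))
step 6: absorb_or (←) rewrites 0 into (0 | (0 & d)), which is E2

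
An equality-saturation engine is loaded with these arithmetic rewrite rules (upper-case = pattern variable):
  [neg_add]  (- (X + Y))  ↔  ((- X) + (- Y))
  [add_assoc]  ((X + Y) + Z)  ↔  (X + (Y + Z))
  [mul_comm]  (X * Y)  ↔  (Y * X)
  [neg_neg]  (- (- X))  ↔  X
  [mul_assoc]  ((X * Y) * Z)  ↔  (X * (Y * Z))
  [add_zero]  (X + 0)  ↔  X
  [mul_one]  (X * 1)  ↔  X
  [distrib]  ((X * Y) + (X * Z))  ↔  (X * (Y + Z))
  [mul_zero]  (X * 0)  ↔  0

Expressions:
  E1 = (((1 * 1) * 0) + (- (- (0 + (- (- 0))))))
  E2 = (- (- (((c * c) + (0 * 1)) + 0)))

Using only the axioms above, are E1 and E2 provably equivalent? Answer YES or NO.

Every axiom is a valid identity, so a rewrite proof would force E1 and E2 to agree under every assignment.
At c=1: E1 = 0 but E2 = 1; they differ, so no derivation exists.

NO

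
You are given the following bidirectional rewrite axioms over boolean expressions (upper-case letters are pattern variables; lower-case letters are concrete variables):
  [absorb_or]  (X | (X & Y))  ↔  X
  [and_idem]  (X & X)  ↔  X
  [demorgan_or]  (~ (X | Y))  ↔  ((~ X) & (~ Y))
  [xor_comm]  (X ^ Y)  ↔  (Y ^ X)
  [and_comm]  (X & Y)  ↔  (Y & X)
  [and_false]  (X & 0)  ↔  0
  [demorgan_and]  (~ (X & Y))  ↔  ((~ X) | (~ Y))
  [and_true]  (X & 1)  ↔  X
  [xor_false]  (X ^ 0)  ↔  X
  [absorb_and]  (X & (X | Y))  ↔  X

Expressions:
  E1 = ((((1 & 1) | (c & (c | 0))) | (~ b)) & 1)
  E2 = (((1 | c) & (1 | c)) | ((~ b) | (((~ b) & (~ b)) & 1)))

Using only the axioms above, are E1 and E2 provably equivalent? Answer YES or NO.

(1) ((((1 & 1) | (c & (c | 0))) | (~ b)) & 1)  =[and_true →]=  (((1 & 1) | (c & (c | 0))) | (~ b))
(2) (1 & 1)  =[and_idem →]=  1    ⊢ ((1 | (c & (c | 0))) | (~ b))
(3) (c & (c | 0))  =[absorb_and →]=  c    ⊢ ((1 | c) | (~ b))
(4) (1 | c)  =[and_idem ←]=  ((1 | c) & (1 | c))    ⊢ (((1 | c) & (1 | c)) | (~ b))
(5) (~ b)  =[absorb_or ←]=  ((~ b) | ((~ b) & 1))    ⊢ (((1 | c) & (1 | c)) | ((~ b) | ((~ b) & 1)))
(6) (~ b)  =[and_idem ←]=  ((~ b) & (~ b))    ⊢ E2

YES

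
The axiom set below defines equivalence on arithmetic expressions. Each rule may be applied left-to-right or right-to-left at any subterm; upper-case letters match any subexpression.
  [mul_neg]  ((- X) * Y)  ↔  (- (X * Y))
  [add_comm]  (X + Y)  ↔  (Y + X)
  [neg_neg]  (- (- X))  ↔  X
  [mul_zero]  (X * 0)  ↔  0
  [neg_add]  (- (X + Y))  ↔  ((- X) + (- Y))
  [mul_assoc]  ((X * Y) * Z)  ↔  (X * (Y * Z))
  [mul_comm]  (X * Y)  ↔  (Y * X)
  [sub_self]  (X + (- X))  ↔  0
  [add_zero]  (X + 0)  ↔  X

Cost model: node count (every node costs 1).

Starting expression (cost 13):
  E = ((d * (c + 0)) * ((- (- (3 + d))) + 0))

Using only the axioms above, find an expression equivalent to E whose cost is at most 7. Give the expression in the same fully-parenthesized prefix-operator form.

(1) (- (- (3 + d)))  =[neg_neg →]=  (3 + d)    ⊢ ((d * (c + 0)) * ((3 + d) + 0))
(2) ((3 + d) + 0)  =[add_zero →]=  (3 + d)    ⊢ ((d * (c + 0)) * (3 + d))
(3) (c + 0)  =[add_zero →]=  c    ⊢ cost 7, within 7

((d * c) * (3 + d))   [cost 7]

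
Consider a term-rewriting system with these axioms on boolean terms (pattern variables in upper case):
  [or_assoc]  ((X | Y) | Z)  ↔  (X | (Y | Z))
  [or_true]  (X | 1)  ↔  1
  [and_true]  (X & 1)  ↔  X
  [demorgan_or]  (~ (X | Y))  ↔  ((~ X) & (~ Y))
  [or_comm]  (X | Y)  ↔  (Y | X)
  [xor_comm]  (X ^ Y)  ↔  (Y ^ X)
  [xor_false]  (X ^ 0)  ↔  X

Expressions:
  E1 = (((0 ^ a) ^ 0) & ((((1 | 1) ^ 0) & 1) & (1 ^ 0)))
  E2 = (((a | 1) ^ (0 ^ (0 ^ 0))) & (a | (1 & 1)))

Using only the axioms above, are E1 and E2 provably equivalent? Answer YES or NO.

Every axiom is a valid identity, so a rewrite proof would force E1 and E2 to agree under every assignment.
At a=0: E1 = 0 but E2 = 1; they differ, so no derivation exists.

NO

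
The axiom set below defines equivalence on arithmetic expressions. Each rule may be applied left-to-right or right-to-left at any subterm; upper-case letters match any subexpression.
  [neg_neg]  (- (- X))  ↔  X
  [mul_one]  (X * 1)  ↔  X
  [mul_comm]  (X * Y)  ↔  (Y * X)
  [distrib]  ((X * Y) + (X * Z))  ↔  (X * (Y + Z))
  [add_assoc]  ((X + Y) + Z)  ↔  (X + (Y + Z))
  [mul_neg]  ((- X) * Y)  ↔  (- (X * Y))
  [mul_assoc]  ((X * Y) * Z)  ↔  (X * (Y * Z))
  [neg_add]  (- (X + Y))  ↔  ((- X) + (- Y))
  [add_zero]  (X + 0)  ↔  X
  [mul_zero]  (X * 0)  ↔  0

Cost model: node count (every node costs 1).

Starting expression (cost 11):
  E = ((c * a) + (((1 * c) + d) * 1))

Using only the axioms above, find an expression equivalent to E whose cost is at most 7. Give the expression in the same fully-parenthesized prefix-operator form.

((c * a) + (c + d))   [cost 7]

(1) (1 * c)  =[mul_comm →]=  (c * 1)    ⊢ ((c * a) + (((c * 1) + d) * 1))
(2) (c * 1)  =[mul_one →]=  c    ⊢ ((c * a) + ((c + d) * 1))
(3) ((c + d) * 1)  =[mul_one →]=  (c + d)    ⊢ cost 7, within 7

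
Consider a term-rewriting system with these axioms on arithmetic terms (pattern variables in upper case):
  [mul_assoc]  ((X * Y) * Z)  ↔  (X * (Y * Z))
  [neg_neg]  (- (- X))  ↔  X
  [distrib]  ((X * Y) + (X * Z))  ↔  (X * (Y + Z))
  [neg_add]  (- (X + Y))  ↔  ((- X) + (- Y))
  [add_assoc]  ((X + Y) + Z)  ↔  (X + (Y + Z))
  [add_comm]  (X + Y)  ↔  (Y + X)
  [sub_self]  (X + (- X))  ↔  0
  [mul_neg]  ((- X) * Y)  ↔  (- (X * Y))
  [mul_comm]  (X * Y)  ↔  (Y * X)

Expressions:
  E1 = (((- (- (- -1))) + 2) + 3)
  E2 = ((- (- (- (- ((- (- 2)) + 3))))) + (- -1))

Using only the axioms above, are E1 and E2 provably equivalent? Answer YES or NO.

YES

1. [add_assoc →] (((- (- (- -1))) + 2) + 3)  →  ((- (- (- -1))) + (2 + 3))
2. [neg_neg →] (- (- -1))  →  -1;  E1 = ((- -1) + (2 + 3))
3. [add_comm →] ((- -1) + (2 + 3))  →  ((2 + 3) + (- -1))
4. [neg_neg ←] (2 + 3)  →  (- (- (2 + 3)));  E1 = ((- (- (2 + 3))) + (- -1))
5. [neg_neg ←] 2  →  (- (- 2));  E1 = ((- (- ((- (- 2)) + 3))) + (- -1))
6. [neg_neg ←] (- ((- (- 2)) + 3))  →  (- (- (- ((- (- 2)) + 3))));  this is E2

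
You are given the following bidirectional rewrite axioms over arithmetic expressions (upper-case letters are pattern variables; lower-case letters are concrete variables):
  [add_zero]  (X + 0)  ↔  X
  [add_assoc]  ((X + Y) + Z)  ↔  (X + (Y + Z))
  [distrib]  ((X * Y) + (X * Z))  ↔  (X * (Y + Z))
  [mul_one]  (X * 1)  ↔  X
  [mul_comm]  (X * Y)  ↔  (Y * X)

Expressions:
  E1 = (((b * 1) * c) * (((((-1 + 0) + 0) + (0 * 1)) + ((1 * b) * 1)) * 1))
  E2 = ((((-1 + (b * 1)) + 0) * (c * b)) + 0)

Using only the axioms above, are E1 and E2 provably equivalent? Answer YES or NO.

YES

(1) (-1 + 0)  =[add_zero →]=  -1    ⊢ (((b * 1) * c) * ((((-1 + 0) + (0 * 1)) + ((1 * b) * 1)) * 1))
(2) (1 * b)  =[mul_comm →]=  (b * 1)    ⊢ (((b * 1) * c) * ((((-1 + 0) + (0 * 1)) + ((b * 1) * 1)) * 1))
(3) (0 * 1)  =[mul_one →]=  0    ⊢ (((b * 1) * c) * ((((-1 + 0) + 0) + ((b * 1) * 1)) * 1))
(4) ((-1 + 0) + 0)  =[add_zero →]=  (-1 + 0)    ⊢ (((b * 1) * c) * (((-1 + 0) + ((b * 1) * 1)) * 1))
(5) (b * 1)  =[mul_one →]=  b    ⊢ (((b * 1) * c) * (((-1 + 0) + (b * 1)) * 1))
(6) (((b * 1) * c) * (((-1 + 0) + (b * 1)) * 1))  =[mul_comm →]=  ((((-1 + 0) + (b * 1)) * 1) * ((b * 1) * c))
(7) (-1 + 0)  =[add_zero →]=  -1    ⊢ (((-1 + (b * 1)) * 1) * ((b * 1) * c))
(8) (b * 1)  =[mul_one →]=  b    ⊢ (((-1 + b) * 1) * ((b * 1) * c))
(9) (b * 1)  =[mul_one →]=  b    ⊢ (((-1 + b) * 1) * (b * c))
(10) ((-1 + b) * 1)  =[mul_one →]=  (-1 + b)    ⊢ ((-1 + b) * (b * c))
(11) (b * c)  =[mul_comm →]=  (c * b)    ⊢ ((-1 + b) * (c * b))
(12) (-1 + b)  =[add_zero ←]=  ((-1 + b) + 0)    ⊢ (((-1 + b) + 0) * (c * b))
(13) b  =[mul_one ←]=  (b * 1)    ⊢ (((-1 + (b * 1)) + 0) * (c * b))
(14) (((-1 + (b * 1)) + 0) * (c * b))  =[add_zero ←]=  ((((-1 + (b * 1)) + 0) * (c * b)) + 0)    ⊢ E2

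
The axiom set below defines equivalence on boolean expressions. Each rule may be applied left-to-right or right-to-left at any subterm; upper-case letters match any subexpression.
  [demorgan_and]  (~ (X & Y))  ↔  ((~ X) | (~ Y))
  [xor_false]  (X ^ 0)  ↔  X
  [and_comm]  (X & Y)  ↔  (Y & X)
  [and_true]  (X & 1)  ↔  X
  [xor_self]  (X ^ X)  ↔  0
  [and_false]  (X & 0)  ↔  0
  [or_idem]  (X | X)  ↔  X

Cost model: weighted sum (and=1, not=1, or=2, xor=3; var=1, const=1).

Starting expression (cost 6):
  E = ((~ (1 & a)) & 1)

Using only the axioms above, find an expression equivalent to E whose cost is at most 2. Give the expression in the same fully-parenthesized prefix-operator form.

(~ a)   [cost 2]

step 1: and_comm (→) rewrites (1 & a) into (a & 1), now ((~ (a & 1)) & 1)
step 2: and_true (→) rewrites (a & 1) into a, now ((~ a) & 1)
step 3: and_true (→) rewrites ((~ a) & 1) into (~ a), reaching cost 2 (bound 2)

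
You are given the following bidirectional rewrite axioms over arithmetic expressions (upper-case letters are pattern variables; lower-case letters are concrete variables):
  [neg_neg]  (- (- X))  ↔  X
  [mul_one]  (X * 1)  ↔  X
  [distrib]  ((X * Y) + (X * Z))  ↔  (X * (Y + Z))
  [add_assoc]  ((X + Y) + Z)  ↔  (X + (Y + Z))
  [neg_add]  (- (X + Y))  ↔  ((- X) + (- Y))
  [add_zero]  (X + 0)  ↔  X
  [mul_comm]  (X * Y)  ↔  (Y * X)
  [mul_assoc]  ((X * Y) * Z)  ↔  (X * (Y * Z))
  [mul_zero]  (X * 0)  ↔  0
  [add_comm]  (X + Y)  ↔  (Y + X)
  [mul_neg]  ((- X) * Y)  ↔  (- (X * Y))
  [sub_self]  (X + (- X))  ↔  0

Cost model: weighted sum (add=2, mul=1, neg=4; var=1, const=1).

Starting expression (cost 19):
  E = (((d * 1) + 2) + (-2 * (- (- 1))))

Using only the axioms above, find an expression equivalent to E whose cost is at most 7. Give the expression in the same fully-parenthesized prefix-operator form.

1. [mul_one →] (d * 1)  →  d;  E = ((d + 2) + (-2 * (- (- 1))))
2. [neg_neg →] (- (- 1))  →  1;  E = ((d + 2) + (-2 * 1))
3. [mul_one →] (-2 * 1)  →  -2;  cost 7 ≤ 7, done

((d + 2) + -2)   [cost 7]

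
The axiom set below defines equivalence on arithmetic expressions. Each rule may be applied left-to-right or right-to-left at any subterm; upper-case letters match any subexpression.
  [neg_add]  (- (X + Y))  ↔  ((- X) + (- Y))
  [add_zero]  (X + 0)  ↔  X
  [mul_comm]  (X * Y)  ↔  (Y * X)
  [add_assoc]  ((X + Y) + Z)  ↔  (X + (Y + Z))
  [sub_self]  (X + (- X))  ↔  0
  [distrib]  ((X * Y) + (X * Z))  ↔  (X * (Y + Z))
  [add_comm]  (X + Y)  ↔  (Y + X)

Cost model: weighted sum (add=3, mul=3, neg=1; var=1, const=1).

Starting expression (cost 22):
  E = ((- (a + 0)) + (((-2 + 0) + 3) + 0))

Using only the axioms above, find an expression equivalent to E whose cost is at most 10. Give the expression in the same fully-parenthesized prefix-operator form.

((- a) + (-2 + 3))   [cost 10]

step 1: add_zero (→) rewrites (((-2 + 0) + 3) + 0) into ((-2 + 0) + 3), now ((- (a + 0)) + ((-2 + 0) + 3))
step 2: add_zero (→) rewrites (a + 0) into a, now ((- a) + ((-2 + 0) + 3))
step 3: add_zero (→) rewrites (-2 + 0) into -2, reaching cost 10 (bound 10)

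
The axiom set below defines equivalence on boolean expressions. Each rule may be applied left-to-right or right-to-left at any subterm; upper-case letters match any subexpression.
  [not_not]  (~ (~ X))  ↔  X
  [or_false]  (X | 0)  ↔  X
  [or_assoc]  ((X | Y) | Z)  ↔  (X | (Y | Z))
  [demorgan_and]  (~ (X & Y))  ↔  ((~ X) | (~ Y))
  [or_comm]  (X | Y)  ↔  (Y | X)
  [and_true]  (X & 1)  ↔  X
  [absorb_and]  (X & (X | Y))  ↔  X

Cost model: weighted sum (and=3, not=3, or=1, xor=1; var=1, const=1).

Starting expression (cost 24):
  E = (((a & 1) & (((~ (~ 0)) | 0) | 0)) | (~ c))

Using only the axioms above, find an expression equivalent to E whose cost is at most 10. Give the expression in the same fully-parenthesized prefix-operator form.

(1) (~ (~ 0))  =[not_not →]=  0    ⊢ (((a & 1) & ((0 | 0) | 0)) | (~ c))
(2) (0 | 0)  =[or_false →]=  0    ⊢ (((a & 1) & (0 | 0)) | (~ c))
(3) (0 | 0)  =[or_false →]=  0    ⊢ (((a & 1) & 0) | (~ c))
(4) (a & 1)  =[and_true →]=  a    ⊢ cost 10, within 10

((a & 0) | (~ c))   [cost 10]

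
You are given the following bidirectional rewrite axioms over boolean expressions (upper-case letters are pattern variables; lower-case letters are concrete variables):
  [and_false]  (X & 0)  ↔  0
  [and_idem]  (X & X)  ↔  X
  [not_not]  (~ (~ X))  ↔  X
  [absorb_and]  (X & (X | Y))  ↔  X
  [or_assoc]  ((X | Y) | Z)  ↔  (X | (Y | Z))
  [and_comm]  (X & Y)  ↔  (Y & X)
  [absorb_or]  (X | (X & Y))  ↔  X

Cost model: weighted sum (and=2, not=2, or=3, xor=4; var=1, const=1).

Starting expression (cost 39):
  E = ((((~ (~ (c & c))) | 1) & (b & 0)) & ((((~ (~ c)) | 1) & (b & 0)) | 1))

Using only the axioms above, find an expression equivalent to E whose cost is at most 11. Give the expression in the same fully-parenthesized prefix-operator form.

step 1: and_idem (→) rewrites (c & c) into c, now ((((~ (~ c)) | 1) & (b & 0)) & ((((~ (~ c)) | 1) & (b & 0)) | 1))
step 2: absorb_and (→) rewrites ((((~ (~ c)) | 1) & (b & 0)) & ((((~ (~ c)) | 1) & (b & 0)) | 1)) into (((~ (~ c)) | 1) & (b & 0))
step 3: not_not (→) rewrites (~ (~ c)) into c, reaching cost 11 (bound 11)

((c | 1) & (b & 0))   [cost 11]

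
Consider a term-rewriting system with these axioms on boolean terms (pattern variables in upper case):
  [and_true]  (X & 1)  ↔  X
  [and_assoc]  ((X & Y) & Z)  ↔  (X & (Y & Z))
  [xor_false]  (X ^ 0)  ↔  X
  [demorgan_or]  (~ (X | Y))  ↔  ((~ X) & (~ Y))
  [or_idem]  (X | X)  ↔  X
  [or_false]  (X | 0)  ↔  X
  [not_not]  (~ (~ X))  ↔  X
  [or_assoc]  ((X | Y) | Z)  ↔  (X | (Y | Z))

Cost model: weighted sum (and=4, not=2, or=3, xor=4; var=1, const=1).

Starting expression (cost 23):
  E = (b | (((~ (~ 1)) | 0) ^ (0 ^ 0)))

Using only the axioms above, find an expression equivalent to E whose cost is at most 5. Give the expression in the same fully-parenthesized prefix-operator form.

(b | 1)   [cost 5]

1. [not_not →] (~ (~ 1))  →  1;  E = (b | ((1 | 0) ^ (0 ^ 0)))
2. [xor_false →] (0 ^ 0)  →  0;  E = (b | ((1 | 0) ^ 0))
3. [xor_false →] ((1 | 0) ^ 0)  →  (1 | 0);  E = (b | (1 | 0))
4. [or_false →] (1 | 0)  →  1;  cost 5 ≤ 5, done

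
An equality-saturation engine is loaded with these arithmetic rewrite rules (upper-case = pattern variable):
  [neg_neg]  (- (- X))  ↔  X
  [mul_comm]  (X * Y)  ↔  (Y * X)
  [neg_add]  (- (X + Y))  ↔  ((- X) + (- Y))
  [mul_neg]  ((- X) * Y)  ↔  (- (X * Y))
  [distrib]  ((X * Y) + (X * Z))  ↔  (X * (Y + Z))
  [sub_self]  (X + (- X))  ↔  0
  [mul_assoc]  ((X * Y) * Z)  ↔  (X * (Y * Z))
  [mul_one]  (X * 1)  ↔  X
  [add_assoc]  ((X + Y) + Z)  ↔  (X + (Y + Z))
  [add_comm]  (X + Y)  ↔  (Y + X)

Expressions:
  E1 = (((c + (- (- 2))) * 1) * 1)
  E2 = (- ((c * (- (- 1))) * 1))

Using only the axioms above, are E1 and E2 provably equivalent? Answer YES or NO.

NO

The axioms are sound identities: if E1 ↔* E2 then E1 and E2 evaluate identically under any assignment.
Under c=0: E1 evaluates to 2, E2 to 0. Distinct ⇒ no rewrite sequence connects them.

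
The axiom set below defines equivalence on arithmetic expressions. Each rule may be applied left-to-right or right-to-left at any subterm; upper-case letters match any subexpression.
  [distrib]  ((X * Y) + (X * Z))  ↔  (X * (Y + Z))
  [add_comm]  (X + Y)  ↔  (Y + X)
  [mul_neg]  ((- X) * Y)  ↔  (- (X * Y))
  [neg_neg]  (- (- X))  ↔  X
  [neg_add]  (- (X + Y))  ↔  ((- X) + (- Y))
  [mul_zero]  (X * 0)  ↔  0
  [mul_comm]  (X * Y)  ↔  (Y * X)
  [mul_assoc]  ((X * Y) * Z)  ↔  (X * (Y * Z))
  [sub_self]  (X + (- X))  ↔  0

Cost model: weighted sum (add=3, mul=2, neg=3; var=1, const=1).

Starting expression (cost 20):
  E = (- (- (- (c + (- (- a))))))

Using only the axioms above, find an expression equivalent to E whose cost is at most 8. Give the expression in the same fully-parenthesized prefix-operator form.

1. [add_comm →] (c + (- (- a)))  →  ((- (- a)) + c);  E = (- (- (- ((- (- a)) + c))))
2. [neg_neg →] (- (- a))  →  a;  E = (- (- (- (a + c))))
3. [neg_neg →] (- (- (- (a + c))))  →  (- (a + c));  cost 8 ≤ 8, done

(- (a + c))   [cost 8]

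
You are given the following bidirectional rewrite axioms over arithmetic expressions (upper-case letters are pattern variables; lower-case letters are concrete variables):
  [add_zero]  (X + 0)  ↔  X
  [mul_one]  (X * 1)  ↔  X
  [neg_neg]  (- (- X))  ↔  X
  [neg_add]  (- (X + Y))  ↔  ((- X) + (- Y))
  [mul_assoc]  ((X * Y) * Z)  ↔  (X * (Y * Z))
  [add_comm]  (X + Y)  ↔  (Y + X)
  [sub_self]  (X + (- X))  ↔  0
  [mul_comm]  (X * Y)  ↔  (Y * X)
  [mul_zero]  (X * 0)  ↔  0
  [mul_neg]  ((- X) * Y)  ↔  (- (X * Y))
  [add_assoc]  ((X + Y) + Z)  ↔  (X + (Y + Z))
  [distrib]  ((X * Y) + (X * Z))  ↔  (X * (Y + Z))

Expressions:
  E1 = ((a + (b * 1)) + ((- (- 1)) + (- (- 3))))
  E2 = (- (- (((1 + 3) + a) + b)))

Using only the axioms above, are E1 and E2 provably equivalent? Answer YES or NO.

YES

(1) (- (- 3))  =[neg_neg →]=  3    ⊢ ((a + (b * 1)) + ((- (- 1)) + 3))
(2) (- (- 1))  =[neg_neg →]=  1    ⊢ ((a + (b * 1)) + (1 + 3))
(3) (b * 1)  =[mul_one →]=  b    ⊢ ((a + b) + (1 + 3))
(4) ((a + b) + (1 + 3))  =[add_comm →]=  ((1 + 3) + (a + b))
(5) ((1 + 3) + (a + b))  =[add_assoc ←]=  (((1 + 3) + a) + b)
(6) (((1 + 3) + a) + b)  =[neg_neg ←]=  (- (- (((1 + 3) + a) + b)))    ⊢ E2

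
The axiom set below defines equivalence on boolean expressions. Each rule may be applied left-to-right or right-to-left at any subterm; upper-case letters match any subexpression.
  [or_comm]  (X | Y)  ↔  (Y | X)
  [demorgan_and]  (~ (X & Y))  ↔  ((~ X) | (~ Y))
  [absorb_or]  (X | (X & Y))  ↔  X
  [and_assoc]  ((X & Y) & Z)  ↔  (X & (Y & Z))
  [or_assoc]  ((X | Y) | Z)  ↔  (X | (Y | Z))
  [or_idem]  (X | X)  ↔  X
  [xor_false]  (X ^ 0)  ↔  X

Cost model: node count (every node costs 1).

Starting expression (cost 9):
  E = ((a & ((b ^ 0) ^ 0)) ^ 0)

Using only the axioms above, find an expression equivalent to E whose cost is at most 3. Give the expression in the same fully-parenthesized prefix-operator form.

(a & b)   [cost 3]

(1) ((b ^ 0) ^ 0)  =[xor_false →]=  (b ^ 0)    ⊢ ((a & (b ^ 0)) ^ 0)
(2) ((a & (b ^ 0)) ^ 0)  =[xor_false →]=  (a & (b ^ 0))
(3) (b ^ 0)  =[xor_false →]=  b    ⊢ cost 3, within 3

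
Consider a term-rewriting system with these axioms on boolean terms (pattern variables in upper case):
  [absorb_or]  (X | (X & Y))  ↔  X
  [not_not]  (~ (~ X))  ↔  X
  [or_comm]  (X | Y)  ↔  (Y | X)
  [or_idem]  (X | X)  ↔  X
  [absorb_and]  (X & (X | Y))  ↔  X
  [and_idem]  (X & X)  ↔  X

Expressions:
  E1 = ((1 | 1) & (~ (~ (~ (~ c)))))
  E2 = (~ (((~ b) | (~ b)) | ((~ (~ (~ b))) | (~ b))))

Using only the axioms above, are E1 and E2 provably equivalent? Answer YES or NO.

Every axiom is a valid identity, so a rewrite proof would force E1 and E2 to agree under every assignment.
At b=0, c=1: E1 = 1 but E2 = 0; they differ, so no derivation exists.

NO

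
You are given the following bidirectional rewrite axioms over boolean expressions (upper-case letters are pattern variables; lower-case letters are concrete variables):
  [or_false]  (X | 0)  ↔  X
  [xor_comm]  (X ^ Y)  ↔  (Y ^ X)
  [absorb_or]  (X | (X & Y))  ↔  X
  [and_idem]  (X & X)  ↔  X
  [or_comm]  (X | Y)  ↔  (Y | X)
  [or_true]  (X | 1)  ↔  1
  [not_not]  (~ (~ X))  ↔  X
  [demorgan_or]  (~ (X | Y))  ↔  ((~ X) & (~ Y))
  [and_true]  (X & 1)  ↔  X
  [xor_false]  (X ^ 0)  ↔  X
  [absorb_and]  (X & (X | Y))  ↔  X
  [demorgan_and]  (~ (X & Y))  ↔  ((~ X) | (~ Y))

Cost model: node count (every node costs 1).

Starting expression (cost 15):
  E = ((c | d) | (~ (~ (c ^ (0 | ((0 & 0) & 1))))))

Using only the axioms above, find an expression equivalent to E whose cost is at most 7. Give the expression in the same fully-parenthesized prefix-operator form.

((c | d) | (c ^ 0))   [cost 7]

(1) (0 & 0)  =[and_idem →]=  0    ⊢ ((c | d) | (~ (~ (c ^ (0 | (0 & 1))))))
(2) (0 | (0 & 1))  =[absorb_or →]=  0    ⊢ ((c | d) | (~ (~ (c ^ 0))))
(3) (~ (~ (c ^ 0)))  =[not_not →]=  (c ^ 0)    ⊢ cost 7, within 7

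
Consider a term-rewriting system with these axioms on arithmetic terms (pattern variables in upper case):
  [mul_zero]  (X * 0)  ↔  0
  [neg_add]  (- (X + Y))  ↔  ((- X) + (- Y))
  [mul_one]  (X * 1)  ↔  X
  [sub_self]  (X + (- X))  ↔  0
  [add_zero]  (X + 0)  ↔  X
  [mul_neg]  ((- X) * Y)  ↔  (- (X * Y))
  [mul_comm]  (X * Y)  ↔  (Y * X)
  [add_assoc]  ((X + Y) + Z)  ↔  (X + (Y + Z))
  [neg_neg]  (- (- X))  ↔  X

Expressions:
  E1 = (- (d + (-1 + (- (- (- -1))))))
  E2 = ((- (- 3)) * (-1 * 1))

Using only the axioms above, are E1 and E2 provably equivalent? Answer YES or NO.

All listed rules preserve value, hence provable equivalence implies equal values everywhere; look for a separating assignment.
d=0 gives E1 ↦ 0, E2 ↦ -3; values differ ⇒ not provably equivalent.

NO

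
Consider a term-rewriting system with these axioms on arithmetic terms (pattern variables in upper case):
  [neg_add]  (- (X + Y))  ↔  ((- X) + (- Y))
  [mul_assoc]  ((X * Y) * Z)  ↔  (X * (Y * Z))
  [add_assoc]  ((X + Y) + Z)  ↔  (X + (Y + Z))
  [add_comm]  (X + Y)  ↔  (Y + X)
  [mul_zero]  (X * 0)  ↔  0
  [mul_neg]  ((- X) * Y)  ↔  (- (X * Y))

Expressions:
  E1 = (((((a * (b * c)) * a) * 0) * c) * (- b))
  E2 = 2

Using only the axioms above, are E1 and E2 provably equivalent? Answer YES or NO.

All listed rules preserve value, hence provable equivalence implies equal values everywhere; look for a separating assignment.
a=0, b=0, c=0 gives E1 ↦ 0, E2 ↦ 2; values differ ⇒ not provably equivalent.

NO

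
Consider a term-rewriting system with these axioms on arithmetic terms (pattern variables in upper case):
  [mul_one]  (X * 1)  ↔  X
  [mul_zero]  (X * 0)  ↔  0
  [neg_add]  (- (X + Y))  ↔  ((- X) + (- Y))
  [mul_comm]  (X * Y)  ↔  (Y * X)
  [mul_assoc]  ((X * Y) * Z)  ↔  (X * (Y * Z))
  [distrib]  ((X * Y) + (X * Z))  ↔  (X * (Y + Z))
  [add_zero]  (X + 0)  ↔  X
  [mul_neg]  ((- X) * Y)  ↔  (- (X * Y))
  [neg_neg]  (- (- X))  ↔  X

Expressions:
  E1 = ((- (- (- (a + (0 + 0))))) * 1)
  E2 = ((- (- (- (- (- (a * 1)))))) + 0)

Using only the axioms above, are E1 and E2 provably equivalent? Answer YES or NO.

(1) (0 + 0)  =[add_zero →]=  0    ⊢ ((- (- (- (a + 0)))) * 1)
(2) (- (- (- (a + 0))))  =[neg_neg →]=  (- (a + 0))    ⊢ ((- (a + 0)) * 1)
(3) (a + 0)  =[add_zero →]=  a    ⊢ ((- a) * 1)
(4) ((- a) * 1)  =[mul_one →]=  (- a)
(5) (- a)  =[add_zero ←]=  ((- a) + 0)
(6) (- a)  =[neg_neg ←]=  (- (- (- a)))    ⊢ ((- (- (- a))) + 0)
(7) a  =[mul_one ←]=  (a * 1)    ⊢ ((- (- (- (a * 1)))) + 0)
(8) (- (- (a * 1)))  =[neg_neg ←]=  (- (- (- (- (a * 1)))))    ⊢ E2

YES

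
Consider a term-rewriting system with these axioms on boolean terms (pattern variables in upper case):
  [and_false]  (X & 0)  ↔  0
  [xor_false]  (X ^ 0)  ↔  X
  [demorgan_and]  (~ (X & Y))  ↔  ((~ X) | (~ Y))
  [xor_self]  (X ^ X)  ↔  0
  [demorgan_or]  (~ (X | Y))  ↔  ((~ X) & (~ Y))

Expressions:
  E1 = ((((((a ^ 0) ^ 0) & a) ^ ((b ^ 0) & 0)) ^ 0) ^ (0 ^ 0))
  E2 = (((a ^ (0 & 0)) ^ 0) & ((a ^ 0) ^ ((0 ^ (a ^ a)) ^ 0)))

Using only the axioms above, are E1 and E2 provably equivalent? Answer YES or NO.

YES

(1) (((((a ^ 0) ^ 0) & a) ^ ((b ^ 0) & 0)) ^ 0)  =[xor_false →]=  ((((a ^ 0) ^ 0) & a) ^ ((b ^ 0) & 0))    ⊢ (((((a ^ 0) ^ 0) & a) ^ ((b ^ 0) & 0)) ^ (0 ^ 0))
(2) (0 ^ 0)  =[xor_false →]=  0    ⊢ (((((a ^ 0) ^ 0) & a) ^ ((b ^ 0) & 0)) ^ 0)
(3) (b ^ 0)  =[xor_false →]=  b    ⊢ (((((a ^ 0) ^ 0) & a) ^ (b & 0)) ^ 0)
(4) (((((a ^ 0) ^ 0) & a) ^ (b & 0)) ^ 0)  =[xor_false →]=  ((((a ^ 0) ^ 0) & a) ^ (b & 0))
(5) (a ^ 0)  =[xor_false →]=  a    ⊢ (((a ^ 0) & a) ^ (b & 0))
(6) (b & 0)  =[and_false →]=  0    ⊢ (((a ^ 0) & a) ^ 0)
(7) (a ^ 0)  =[xor_false →]=  a    ⊢ ((a & a) ^ 0)
(8) ((a & a) ^ 0)  =[xor_false →]=  (a & a)
(9) a  =[xor_false ←]=  (a ^ 0)    ⊢ (a & (a ^ 0))
(10) a  =[xor_false ←]=  (a ^ 0)    ⊢ ((a ^ 0) & (a ^ 0))
(11) 0  =[xor_false ←]=  (0 ^ 0)    ⊢ ((a ^ 0) & (a ^ (0 ^ 0)))
(12) (a ^ 0)  =[xor_false ←]=  ((a ^ 0) ^ 0)    ⊢ (((a ^ 0) ^ 0) & (a ^ (0 ^ 0)))
(13) a  =[xor_false ←]=  (a ^ 0)    ⊢ (((a ^ 0) ^ 0) & ((a ^ 0) ^ (0 ^ 0)))
(14) 0  =[and_false ←]=  (0 & 0)    ⊢ (((a ^ (0 & 0)) ^ 0) & ((a ^ 0) ^ (0 ^ 0)))
(15) (0 ^ 0)  =[xor_false ←]=  ((0 ^ 0) ^ 0)    ⊢ (((a ^ (0 & 0)) ^ 0) & ((a ^ 0) ^ ((0 ^ 0) ^ 0)))
(16) 0  =[xor_self ←]=  (a ^ a)    ⊢ E2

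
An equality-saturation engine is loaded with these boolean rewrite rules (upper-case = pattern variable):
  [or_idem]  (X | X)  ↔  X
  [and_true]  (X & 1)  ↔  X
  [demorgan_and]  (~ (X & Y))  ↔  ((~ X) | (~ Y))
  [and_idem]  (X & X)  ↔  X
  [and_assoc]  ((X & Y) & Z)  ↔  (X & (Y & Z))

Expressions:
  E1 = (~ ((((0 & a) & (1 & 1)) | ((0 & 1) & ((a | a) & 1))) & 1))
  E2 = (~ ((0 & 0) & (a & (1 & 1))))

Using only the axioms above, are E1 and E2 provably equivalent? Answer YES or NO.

1. [or_idem →] (a | a)  →  a;  E1 = (~ ((((0 & a) & (1 & 1)) | ((0 & 1) & (a & 1))) & 1))
2. [and_true →] ((((0 & a) & (1 & 1)) | ((0 & 1) & (a & 1))) & 1)  →  (((0 & a) & (1 & 1)) | ((0 & 1) & (a & 1)));  E1 = (~ (((0 & a) & (1 & 1)) | ((0 & 1) & (a & 1))))
3. [and_true →] (1 & 1)  →  1;  E1 = (~ (((0 & a) & 1) | ((0 & 1) & (a & 1))))
4. [and_true →] (a & 1)  →  a;  E1 = (~ (((0 & a) & 1) | ((0 & 1) & a)))
5. [and_true →] (0 & 1)  →  0;  E1 = (~ (((0 & a) & 1) | (0 & a)))
6. [and_true →] ((0 & a) & 1)  →  (0 & a);  E1 = (~ ((0 & a) | (0 & a)))
7. [or_idem →] ((0 & a) | (0 & a))  →  (0 & a);  E1 = (~ (0 & a))
8. [and_true ←] a  →  (a & 1);  E1 = (~ (0 & (a & 1)))
9. [and_idem ←] 0  →  (0 & 0);  E1 = (~ ((0 & 0) & (a & 1)))
10. [and_idem ←] 1  →  (1 & 1);  this is E2

YES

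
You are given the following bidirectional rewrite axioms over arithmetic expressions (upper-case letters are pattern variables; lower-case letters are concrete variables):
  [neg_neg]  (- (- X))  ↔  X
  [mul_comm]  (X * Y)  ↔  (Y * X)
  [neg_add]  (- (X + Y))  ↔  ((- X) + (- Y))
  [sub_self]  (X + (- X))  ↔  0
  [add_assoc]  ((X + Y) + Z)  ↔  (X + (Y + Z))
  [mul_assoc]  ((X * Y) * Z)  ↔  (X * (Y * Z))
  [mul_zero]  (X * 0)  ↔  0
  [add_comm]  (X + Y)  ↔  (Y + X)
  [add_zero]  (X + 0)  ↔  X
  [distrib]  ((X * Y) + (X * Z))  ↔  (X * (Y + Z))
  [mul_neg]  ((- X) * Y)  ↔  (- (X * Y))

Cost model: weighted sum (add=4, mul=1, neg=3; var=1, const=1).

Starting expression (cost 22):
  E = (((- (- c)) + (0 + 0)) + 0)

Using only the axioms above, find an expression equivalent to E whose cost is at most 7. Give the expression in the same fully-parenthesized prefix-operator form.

step 1: add_zero (→) rewrites (((- (- c)) + (0 + 0)) + 0) into ((- (- c)) + (0 + 0))
step 2: add_zero (→) rewrites (0 + 0) into 0, now ((- (- c)) + 0)
step 3: add_zero (→) rewrites ((- (- c)) + 0) into (- (- c)), reaching cost 7 (bound 7)

(- (- c))   [cost 7]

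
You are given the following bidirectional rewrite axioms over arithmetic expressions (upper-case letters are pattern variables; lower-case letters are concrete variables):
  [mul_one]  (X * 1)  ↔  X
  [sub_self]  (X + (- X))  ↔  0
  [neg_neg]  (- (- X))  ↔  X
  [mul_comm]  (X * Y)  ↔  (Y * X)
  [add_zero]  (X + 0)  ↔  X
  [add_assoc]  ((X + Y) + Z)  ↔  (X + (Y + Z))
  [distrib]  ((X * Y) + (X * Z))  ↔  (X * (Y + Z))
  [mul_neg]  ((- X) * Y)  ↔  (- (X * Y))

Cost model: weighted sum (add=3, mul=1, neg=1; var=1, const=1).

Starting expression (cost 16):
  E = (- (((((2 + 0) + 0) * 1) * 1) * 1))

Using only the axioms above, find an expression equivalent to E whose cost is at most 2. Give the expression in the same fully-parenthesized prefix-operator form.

(- 2)   [cost 2]

(1) (((2 + 0) + 0) * 1)  =[mul_one →]=  ((2 + 0) + 0)    ⊢ (- ((((2 + 0) + 0) * 1) * 1))
(2) ((2 + 0) + 0)  =[add_zero →]=  (2 + 0)    ⊢ (- (((2 + 0) * 1) * 1))
(3) (((2 + 0) * 1) * 1)  =[mul_one →]=  ((2 + 0) * 1)    ⊢ (- ((2 + 0) * 1))
(4) ((2 + 0) * 1)  =[mul_one →]=  (2 + 0)    ⊢ (- (2 + 0))
(5) (2 + 0)  =[add_zero →]=  2    ⊢ cost 2, within 2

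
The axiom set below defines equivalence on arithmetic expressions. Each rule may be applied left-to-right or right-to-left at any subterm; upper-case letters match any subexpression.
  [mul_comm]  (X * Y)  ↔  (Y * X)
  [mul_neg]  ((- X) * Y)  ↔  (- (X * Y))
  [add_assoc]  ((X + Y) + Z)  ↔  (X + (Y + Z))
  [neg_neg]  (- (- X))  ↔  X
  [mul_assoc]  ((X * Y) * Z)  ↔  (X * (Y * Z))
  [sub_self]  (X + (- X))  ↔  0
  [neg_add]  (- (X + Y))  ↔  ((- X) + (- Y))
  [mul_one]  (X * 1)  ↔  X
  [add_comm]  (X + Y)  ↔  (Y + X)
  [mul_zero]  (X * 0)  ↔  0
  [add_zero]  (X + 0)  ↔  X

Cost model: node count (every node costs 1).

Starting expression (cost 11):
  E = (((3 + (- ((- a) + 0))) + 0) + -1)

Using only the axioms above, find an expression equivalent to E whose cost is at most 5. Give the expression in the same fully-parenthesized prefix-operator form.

1. [add_zero →] ((- a) + 0)  →  (- a);  E = (((3 + (- (- a))) + 0) + -1)
2. [neg_neg →] (- (- a))  →  a;  E = (((3 + a) + 0) + -1)
3. [add_zero →] ((3 + a) + 0)  →  (3 + a);  cost 5 ≤ 5, done

((3 + a) + -1)   [cost 5]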